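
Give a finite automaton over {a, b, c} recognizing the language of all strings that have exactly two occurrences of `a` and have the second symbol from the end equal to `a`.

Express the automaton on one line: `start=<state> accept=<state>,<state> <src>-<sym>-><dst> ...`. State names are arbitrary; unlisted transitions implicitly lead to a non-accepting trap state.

start=q0 accept=q2,q5 q0-a->q1 q0-b->q0 q0-c->q0 q1-a->q2 q1-b->q3 q1-c->q3 q2-a->q4 q2-b->q5 q2-c->q5 q3-a->q6 q3-b->q3 q3-c->q3 q4-a->q4 q4-b->q4 q4-c->q4 q5-a->q4 q5-b->q4 q5-c->q4 q6-a->q4 q6-b->q5 q6-c->q5

Build one automaton per condition and run them in lockstep. One (4 states) tracks the count of `a`s, saturating at 3; the other (13 states) tracks the last 2 symbols read. Each combined state is a pair, one component from each; accept when both components accept. After merging equivalent states the machine shrinks.
With 7 states:
        a   b   c  
>  q0   q1  q0  q0 
   q1   q2  q3  q3 
 * q2   q4  q5  q5 
   q3   q6  q3  q3 
   q4   q4  q4  q4 
 * q5   q4  q4  q4 
   q6   q4  q5  q5 
(> = start, * = accepting)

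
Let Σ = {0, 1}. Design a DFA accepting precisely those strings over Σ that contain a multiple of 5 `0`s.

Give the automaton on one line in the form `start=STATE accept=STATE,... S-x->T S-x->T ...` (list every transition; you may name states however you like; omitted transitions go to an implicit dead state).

The only thing that matters is how many `0`s have appeared, reduced mod 5. Use one state per residue: q0 for 0, …, q4 for 4. Reading `0` moves to the next residue; anything else stays put. q0 is accepting.
5 states suffice.
        0   1  
>* q0   q1  q0 
   q1   q2  q1 
   q2   q3  q2 
   q3   q4  q3 
   q4   q0  q4 
(> = start, * = accepting)

start=q0 accept=q0 q0-0->q1 q0-1->q0 q1-0->q2 q1-1->q1 q2-0->q3 q2-1->q2 q3-0->q4 q3-1->q3 q4-0->q0 q4-1->q4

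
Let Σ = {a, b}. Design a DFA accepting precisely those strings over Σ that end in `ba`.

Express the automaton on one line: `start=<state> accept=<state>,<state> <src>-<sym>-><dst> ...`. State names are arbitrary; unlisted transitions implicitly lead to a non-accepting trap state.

Remember how much of `ba` the current input suffix matches. State S0 means no match yet; S1 means the last symbol is `b`; S2 means the last 2 symbols are `ba`. Only S2 accepts. On a mismatch, fall back to the longest proper suffix that is still a prefix of `ba`.
        a   b  
>  S0   S0  S1 
   S1   S2  S1 
 * S2   S0  S1 
(> = start, * = accepting)

start=S0 accept=S2 S0-a->S0 S0-b->S1 S1-a->S2 S1-b->S1 S2-a->S0 S2-b->S1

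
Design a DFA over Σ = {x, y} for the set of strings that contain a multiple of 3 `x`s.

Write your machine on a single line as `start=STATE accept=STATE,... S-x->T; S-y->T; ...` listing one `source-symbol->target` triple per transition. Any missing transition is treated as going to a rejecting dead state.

Keep the running count of `x`s modulo 3: each `x` advances along the cycle A → B → C → A while other symbols loop. Accept at A.
A 3-state machine:
       x  y 
>* A   B  A 
   B   C  B 
   C   A  C 
(> = start, * = accepting)

start=A; accept=A; A-x->B; A-y->A; B-x->C; B-y->B; C-x->A; C-y->C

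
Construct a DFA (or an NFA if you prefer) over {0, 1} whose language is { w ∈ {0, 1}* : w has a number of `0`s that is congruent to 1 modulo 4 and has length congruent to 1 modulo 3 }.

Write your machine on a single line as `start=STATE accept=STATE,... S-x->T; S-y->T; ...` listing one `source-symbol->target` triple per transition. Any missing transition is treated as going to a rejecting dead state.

start=s0; accept=s1; s0-0->s1; s0-1->s2; s1-0->s3; s1-1->s4; s2-0->s4; s2-1->s5; s3-0->s6; s3-1->s7; s4-0->s7; s4-1->s8; s5-0->s8; s5-1->s0; s6-0->s2; s6-1->s9; s7-0->s9; s7-1->s10; s8-0->s10; s8-1->s1; s9-0->s5; s9-1->s11; s10-0->s11; s10-1->s3; s11-0->s0; s11-1->s6

Handle the two conditions separately and then intersect. The first has 4 states tracking the count of `0`s modulo 4; the second has 3 states tracking the input length modulo 3. A product state is a pair (one from each), accepting exactly when both do.
12 states suffice.
          0    1  
>  s0     s1   s2 
 * s1     s3   s4 
   s2     s4   s5 
   s3     s6   s7 
   s4     s7   s8 
   s5     s8   s0 
   s6     s2   s9 
   s7     s9  s10 
   s8    s10   s1 
   s9     s5  s11 
   s10   s11   s3 
   s11    s0   s6 
(> = start, * = accepting)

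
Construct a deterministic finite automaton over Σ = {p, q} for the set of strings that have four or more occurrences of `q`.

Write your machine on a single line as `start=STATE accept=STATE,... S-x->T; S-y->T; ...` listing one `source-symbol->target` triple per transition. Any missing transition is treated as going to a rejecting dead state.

start=s0; accept=s4,s5; s0-p->s0; s0-q->s1; s1-p->s1; s1-q->s2; s2-p->s2; s2-q->s3; s3-p->s3; s3-q->s4; s4-p->s4; s4-q->s5; s5-p->s5; s5-q->s5

Only the number of `q`s matters, and only up to 5. Make a chain s0 → s1 → s2 → s3 → s4 → s5 advanced by each `q` (with s5 absorbing); every other symbol self-loops. The accepting set is {s4, s5}.
A 6-state machine:
        p   q  
>  s0   s0  s1 
   s1   s1  s2 
   s2   s2  s3 
   s3   s3  s4 
 * s4   s4  s5 
 * s5   s5  s5 
(> = start, * = accepting)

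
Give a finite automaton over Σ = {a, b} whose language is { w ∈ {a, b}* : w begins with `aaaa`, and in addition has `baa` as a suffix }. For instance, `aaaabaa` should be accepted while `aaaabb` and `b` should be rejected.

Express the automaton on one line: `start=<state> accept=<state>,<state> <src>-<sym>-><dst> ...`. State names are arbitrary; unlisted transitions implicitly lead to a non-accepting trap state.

start=s0 accept=s11 s0-a->s1 s0-b->s2 s1-a->s3 s1-b->s2 s2-a->s4 s2-b->s2 s3-a->s5 s3-b->s2 s4-a->s6 s4-b->s2 s5-a->s7 s5-b->s2 s6-a->s8 s6-b->s2 s7-a->s7 s7-b->s9 s8-a->s8 s8-b->s2 s9-a->s10 s9-b->s9 s10-a->s11 s10-b->s9 s11-a->s7 s11-b->s9

Handle the two conditions separately and then intersect. One (6 states) tracks whether the input so far still matches the prefix `aaaa`; the other (4 states) tracks how much of the suffix `baa` has currently been matched. Each combined state is a pair, one component from each; accept when both components accept.
A 12-state machine:
          a    b  
>  s0     s1   s2 
   s1     s3   s2 
   s2     s4   s2 
   s3     s5   s2 
   s4     s6   s2 
   s5     s7   s2 
   s6     s8   s2 
   s7     s7   s9 
   s8     s8   s2 
   s9    s10   s9 
   s10   s11   s9 
 * s11    s7   s9 
(> = start, * = accepting)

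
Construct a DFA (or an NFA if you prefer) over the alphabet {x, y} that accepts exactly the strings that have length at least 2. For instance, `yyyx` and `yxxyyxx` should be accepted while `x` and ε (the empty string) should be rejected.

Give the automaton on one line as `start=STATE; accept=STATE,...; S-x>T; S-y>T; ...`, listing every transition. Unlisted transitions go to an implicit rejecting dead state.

We only need to distinguish lengths 0, 1, …, 2, and '>2'. Chain q0 → q1 → q2 → q3 on every symbol, with q3 looping. Accepting states: {q2, q3}.
A 4-state machine:
        x   y  
>  q0   q1  q1 
   q1   q2  q2 
 * q2   q3  q3 
 * q3   q3  q3 
(> = start, * = accepting)

start=q0; accept=q2,q3; q0-x>q1; q0-y>q1; q1-x>q2; q1-y>q2; q2-x>q3; q2-y>q3; q3-x>q3; q3-y>q3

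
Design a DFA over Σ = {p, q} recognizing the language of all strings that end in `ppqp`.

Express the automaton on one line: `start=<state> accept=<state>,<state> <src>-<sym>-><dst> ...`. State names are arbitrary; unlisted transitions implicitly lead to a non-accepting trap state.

Remember how much of `ppqp` the current input suffix matches. State s0 means no match yet; s1 means the last symbol is `p`; s2 means the last 2 symbols are `pp`; s3 means the last 3 symbols are `ppq`; s4 means the last 4 symbols are `ppqp`. Only s4 accepts. On a mismatch, fall back to the longest proper suffix that is still a prefix of `ppqp`.
        p   q  
>  s0   s1  s0 
   s1   s2  s0 
   s2   s2  s3 
   s3   s4  s0 
 * s4   s2  s0 
(> = start, * = accepting)

start=s0 accept=s4 s0-p->s1 s0-q->s0 s1-p->s2 s1-q->s0 s2-p->s2 s2-q->s3 s3-p->s4 s3-q->s0 s4-p->s2 s4-q->s0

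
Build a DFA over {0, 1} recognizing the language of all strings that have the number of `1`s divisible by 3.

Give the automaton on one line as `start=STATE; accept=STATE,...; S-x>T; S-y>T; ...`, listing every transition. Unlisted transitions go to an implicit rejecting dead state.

start=q0; accept=q0; q0-0>q0; q0-1>q1; q1-0>q1; q1-1>q2; q2-0>q2; q2-1>q0

Keep the running count of `1`s modulo 3: each `1` advances along the cycle q0 → q1 → q2 → q0 while other symbols loop. Accept at q0.
With 3 states:
        0   1  
>* q0   q0  q1 
   q1   q1  q2 
   q2   q2  q0 
(> = start, * = accepting)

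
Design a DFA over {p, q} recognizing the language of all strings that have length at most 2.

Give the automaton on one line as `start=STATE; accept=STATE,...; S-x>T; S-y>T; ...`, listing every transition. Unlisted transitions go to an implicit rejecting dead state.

start=s0; accept=s0,s1,s2; s0-p>s1; s0-q>s1; s1-p>s2; s1-q>s2; s2-p>s3; s2-q>s3; s3-p>s3; s3-q>s3

Count input length up to 3: every symbol moves from s0 toward s3, which means 'more than 2' and absorbs. Accept from {s0, s1, s2}.
4 states suffice.
        p   q  
>* s0   s1  s1 
 * s1   s2  s2 
 * s2   s3  s3 
   s3   s3  s3 
(> = start, * = accepting)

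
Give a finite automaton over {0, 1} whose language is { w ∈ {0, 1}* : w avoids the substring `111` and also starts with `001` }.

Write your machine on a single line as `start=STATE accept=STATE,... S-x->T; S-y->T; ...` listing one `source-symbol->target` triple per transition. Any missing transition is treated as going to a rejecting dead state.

Handle the two conditions separately and then intersect. The first has 4 states tracking partial matches of the forbidden pattern `111`; the second has 5 states tracking whether the input so far still matches the prefix `001`. A product state is a pair (one from each), accepting exactly when both do. After merging equivalent states the machine shrinks.
With 7 states:
        0   1  
>  S0   S1  S2 
   S1   S3  S2 
   S2   S2  S2 
   S3   S2  S4 
 * S4   S5  S6 
 * S5   S5  S4 
 * S6   S5  S2 
(> = start, * = accepting)

start=S0; accept=S4,S5,S6; S0-0->S1; S0-1->S2; S1-0->S3; S1-1->S2; S2-0->S2; S2-1->S2; S3-0->S2; S3-1->S4; S4-0->S5; S4-1->S6; S5-0->S5; S5-1->S4; S6-0->S5; S6-1->S2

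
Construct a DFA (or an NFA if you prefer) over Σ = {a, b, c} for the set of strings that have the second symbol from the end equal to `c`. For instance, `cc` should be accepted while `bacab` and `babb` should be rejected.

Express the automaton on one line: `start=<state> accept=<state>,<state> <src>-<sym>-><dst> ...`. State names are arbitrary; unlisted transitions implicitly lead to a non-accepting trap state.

A DFA must remember the last 2 symbols (since which symbol is second-to-last isn't known until the input ends). Use one state per possible window of the last ≤2 symbols; accept from those whose window starts with `c`.
A 13-state machine:
          a    b    c  
>  q0     q1   q2   q3 
   q1     q4   q5   q6 
   q2     q7   q8   q9 
   q3    q10  q11  q12 
   q4     q4   q5   q6 
   q5     q7   q8   q9 
   q6    q10  q11  q12 
   q7     q4   q5   q6 
   q8     q7   q8   q9 
   q9    q10  q11  q12 
 * q10    q4   q5   q6 
 * q11    q7   q8   q9 
 * q12   q10  q11  q12 
(> = start, * = accepting)

start=q0 accept=q10,q11,q12 q0-a->q1 q0-b->q2 q0-c->q3 q1-a->q4 q1-b->q5 q1-c->q6 q2-a->q7 q2-b->q8 q2-c->q9 q3-a->q10 q3-b->q11 q3-c->q12 q4-a->q4 q4-b->q5 q4-c->q6 q5-a->q7 q5-b->q8 q5-c->q9 q6-a->q10 q6-b->q11 q6-c->q12 q7-a->q4 q7-b->q5 q7-c->q6 q8-a->q7 q8-b->q8 q8-c->q9 q9-a->q10 q9-b->q11 q9-c->q12 q10-a->q4 q10-b->q5 q10-c->q6 q11-a->q7 q11-b->q8 q11-c->q9 q12-a->q10 q12-b->q11 q12-c->q12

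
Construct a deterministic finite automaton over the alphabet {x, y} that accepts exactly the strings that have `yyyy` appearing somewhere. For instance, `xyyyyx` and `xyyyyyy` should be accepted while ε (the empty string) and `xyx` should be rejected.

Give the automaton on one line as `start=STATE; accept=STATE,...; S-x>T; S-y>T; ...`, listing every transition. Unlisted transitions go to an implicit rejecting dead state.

Track how much of `yyyy` has been matched so far: state A is no progress, E is the absorbing accept state reached once `yyyy` has occurred. Intermediate states record partial matches; on a mismatch, fall back to the longest reusable overlap.
With 5 states:
       x  y 
>  A   A  B 
   B   A  C 
   C   A  D 
   D   A  E 
 * E   E  E 
(> = start, * = accepting)

start=A; accept=E; A-x>A; A-y>B; B-x>A; B-y>C; C-x>A; C-y>D; D-x>A; D-y>E; E-x>E; E-y>E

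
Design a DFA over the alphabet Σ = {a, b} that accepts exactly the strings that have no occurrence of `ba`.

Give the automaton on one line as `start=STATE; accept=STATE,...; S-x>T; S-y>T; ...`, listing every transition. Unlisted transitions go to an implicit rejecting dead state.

start=q0; accept=q0,q1; q0-a>q0; q0-b>q1; q1-a>q2; q1-b>q1; q2-a>q2; q2-b>q2

This is the complement of 'contains `ba`'. Use the same substring-matching states — q0 through q2 holding how much of `ba` has just been matched — but flip the accepting set: everything except the trap q2 accepts.
With 3 states:
        a   b  
>* q0   q0  q1 
 * q1   q2  q1 
   q2   q2  q2 
(> = start, * = accepting)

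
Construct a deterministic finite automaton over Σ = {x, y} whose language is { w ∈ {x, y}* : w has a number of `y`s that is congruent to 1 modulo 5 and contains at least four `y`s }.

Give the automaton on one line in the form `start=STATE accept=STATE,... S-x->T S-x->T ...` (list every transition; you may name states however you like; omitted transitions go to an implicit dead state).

start=q0 accept=q6 q0-x->q0 q0-y->q1 q1-x->q1 q1-y->q2 q2-x->q2 q2-y->q3 q3-x->q3 q3-y->q4 q4-x->q4 q4-y->q5 q5-x->q5 q5-y->q6 q6-x->q6 q6-y->q7 q7-x->q7 q7-y->q8 q8-x->q8 q8-y->q9 q9-x->q9 q9-y->q5

Handle the two conditions separately and then intersect. One (5 states) tracks the count of `y`s modulo 5; the other (6 states) tracks the count of `y`s, saturating at 5. Each combined state is a pair, one component from each; accept when both components accept.
        x   y  
>  q0   q0  q1 
   q1   q1  q2 
   q2   q2  q3 
   q3   q3  q4 
   q4   q4  q5 
   q5   q5  q6 
 * q6   q6  q7 
   q7   q7  q8 
   q8   q8  q9 
   q9   q9  q5 
(> = start, * = accepting)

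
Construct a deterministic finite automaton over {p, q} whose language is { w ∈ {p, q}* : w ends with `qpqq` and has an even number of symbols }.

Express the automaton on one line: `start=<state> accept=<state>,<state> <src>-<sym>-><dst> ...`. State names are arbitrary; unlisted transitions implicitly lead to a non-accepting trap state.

start=S0 accept=S5 S0-p->S1 S0-q->S2 S1-p->S0 S1-q->S0 S2-p->S3 S2-q->S0 S3-p->S1 S3-q->S4 S4-p->S3 S4-q->S5 S5-p->S1 S5-q->S2

Run two small machines in parallel and take their product. One (5 states) tracks how much of the suffix `qpqq` has currently been matched; the other (2 states) tracks the input length modulo 2. Each combined state is a pair, one component from each; accept when both components accept. Minimizing collapses redundant product states.
A 6-state machine:
        p   q  
>  S0   S1  S2 
   S1   S0  S0 
   S2   S3  S0 
   S3   S1  S4 
   S4   S3  S5 
 * S5   S1  S2 
(> = start, * = accepting)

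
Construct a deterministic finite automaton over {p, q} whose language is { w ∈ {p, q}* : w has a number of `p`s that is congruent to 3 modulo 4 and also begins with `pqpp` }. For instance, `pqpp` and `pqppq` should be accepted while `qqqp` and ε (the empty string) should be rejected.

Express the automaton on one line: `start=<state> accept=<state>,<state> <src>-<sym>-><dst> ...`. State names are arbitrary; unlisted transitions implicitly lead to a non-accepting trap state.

Build one automaton per condition and run them in lockstep. One (4 states) tracks the count of `p`s modulo 4; the other (6 states) tracks whether the input so far still matches the prefix `pqpp`. Each combined state is a pair, one component from each; accept when both components accept.
          p    q  
>  S0     S1   S2 
   S1     S3   S4 
   S2     S5   S2 
   S3     S6   S3 
   S4     S7   S5 
   S5     S3   S5 
   S6     S2   S6 
   S7     S8   S3 
 * S8     S9   S8 
   S9    S10   S9 
   S10   S11  S10 
   S11    S8  S11 
(> = start, * = accepting)

start=S0 accept=S8 S0-p->S1 S0-q->S2 S1-p->S3 S1-q->S4 S2-p->S5 S2-q->S2 S3-p->S6 S3-q->S3 S4-p->S7 S4-q->S5 S5-p->S3 S5-q->S5 S6-p->S2 S6-q->S6 S7-p->S8 S7-q->S3 S8-p->S9 S8-q->S8 S9-p->S10 S9-q->S9 S10-p->S11 S10-q->S10 S11-p->S8 S11-q->S11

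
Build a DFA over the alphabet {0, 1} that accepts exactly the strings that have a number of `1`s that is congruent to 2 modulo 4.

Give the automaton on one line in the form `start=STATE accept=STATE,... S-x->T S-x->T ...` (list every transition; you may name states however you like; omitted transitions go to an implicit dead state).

Keep the running count of `1`s modulo 4: each `1` advances along the cycle S0 → S1 → S2 → S3 → S0 while other symbols loop. Accept at S2.
4 states suffice.
        0   1  
>  S0   S0  S1 
   S1   S1  S2 
 * S2   S2  S3 
   S3   S3  S0 
(> = start, * = accepting)

start=S0 accept=S2 S0-0->S0 S0-1->S1 S1-0->S1 S1-1->S2 S2-0->S2 S2-1->S3 S3-0->S3 S3-1->S0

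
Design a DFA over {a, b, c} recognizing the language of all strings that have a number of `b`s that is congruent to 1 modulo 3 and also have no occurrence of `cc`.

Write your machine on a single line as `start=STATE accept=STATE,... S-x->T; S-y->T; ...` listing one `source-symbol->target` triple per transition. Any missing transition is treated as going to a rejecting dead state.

start=S0; accept=S1,S4; S0-a->S0; S0-b->S1; S0-c->S2; S1-a->S1; S1-b->S3; S1-c->S4; S2-a->S0; S2-b->S1; S2-c->S5; S3-a->S3; S3-b->S0; S3-c->S6; S4-a->S1; S4-b->S3; S4-c->S5; S5-a->S5; S5-b->S5; S5-c->S5; S6-a->S3; S6-b->S0; S6-c->S5

Handle the two conditions separately and then intersect. One (3 states) tracks the count of `b`s modulo 3; the other (3 states) tracks partial matches of the forbidden pattern `cc`. Each combined state is a pair, one component from each; accept when both components accept. Minimizing collapses redundant product states.
7 states suffice.
        a   b   c  
>  S0   S0  S1  S2 
 * S1   S1  S3  S4 
   S2   S0  S1  S5 
   S3   S3  S0  S6 
 * S4   S1  S3  S5 
   S5   S5  S5  S5 
   S6   S3  S0  S5 
(> = start, * = accepting)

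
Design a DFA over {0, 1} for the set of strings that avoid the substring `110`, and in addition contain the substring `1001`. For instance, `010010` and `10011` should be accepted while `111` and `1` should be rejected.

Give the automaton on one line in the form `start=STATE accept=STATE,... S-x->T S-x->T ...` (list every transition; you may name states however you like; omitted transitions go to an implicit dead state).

Build one automaton per condition and run them in lockstep. One (4 states) tracks partial matches of the forbidden pattern `110`; the other (5 states) tracks whether and how much of `1001` has been seen. Each combined state is a pair, one component from each; accept when both components accept. Minimizing collapses redundant product states.
        0   1  
>  q0   q0  q1 
   q1   q2  q3 
   q2   q4  q1 
   q3   q3  q3 
   q4   q0  q5 
 * q5   q6  q7 
 * q6   q6  q5 
 * q7   q3  q7 
(> = start, * = accepting)

start=q0 accept=q5,q6,q7 q0-0->q0 q0-1->q1 q1-0->q2 q1-1->q3 q2-0->q4 q2-1->q1 q3-0->q3 q3-1->q3 q4-0->q0 q4-1->q5 q5-0->q6 q5-1->q7 q6-0->q6 q6-1->q5 q7-0->q3 q7-1->q7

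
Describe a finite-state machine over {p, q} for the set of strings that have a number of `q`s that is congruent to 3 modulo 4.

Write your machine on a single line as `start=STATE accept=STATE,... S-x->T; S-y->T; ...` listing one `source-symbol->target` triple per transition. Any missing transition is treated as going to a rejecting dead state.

start=s0; accept=s3; s0-p->s0; s0-q->s1; s1-p->s1; s1-q->s2; s2-p->s2; s2-q->s3; s3-p->s3; s3-q->s0

Keep the running count of `q`s modulo 4: each `q` advances along the cycle s0 → s1 → s2 → s3 → s0 while other symbols loop. Accept at s3.
4 states suffice.
        p   q  
>  s0   s0  s1 
   s1   s1  s2 
   s2   s2  s3 
 * s3   s3  s0 
(> = start, * = accepting)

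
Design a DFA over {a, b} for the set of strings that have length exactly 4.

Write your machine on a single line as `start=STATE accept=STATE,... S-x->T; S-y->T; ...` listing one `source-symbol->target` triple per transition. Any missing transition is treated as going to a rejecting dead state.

We only need to distinguish lengths 0, 1, …, 4, and '>4'. Chain S0 → S1 → S2 → S3 → S4 → S5 on every symbol, with S5 looping. Accepting states: {S4}.
A 6-state machine:
        a   b  
>  S0   S1  S1 
   S1   S2  S2 
   S2   S3  S3 
   S3   S4  S4 
 * S4   S5  S5 
   S5   S5  S5 
(> = start, * = accepting)

start=S0; accept=S4; S0-a->S1; S0-b->S1; S1-a->S2; S1-b->S2; S2-a->S3; S2-b->S3; S3-a->S4; S3-b->S4; S4-a->S5; S4-b->S5; S5-a->S5; S5-b->S5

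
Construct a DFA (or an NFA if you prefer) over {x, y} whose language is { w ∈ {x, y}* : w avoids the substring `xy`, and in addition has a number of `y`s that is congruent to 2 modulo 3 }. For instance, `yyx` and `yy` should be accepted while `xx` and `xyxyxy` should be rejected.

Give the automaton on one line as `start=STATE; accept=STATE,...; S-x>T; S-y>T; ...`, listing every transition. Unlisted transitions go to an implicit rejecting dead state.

start=s0; accept=s3,s4; s0-x>s1; s0-y>s2; s1-x>s1; s1-y>s1; s2-x>s1; s2-y>s3; s3-x>s4; s3-y>s0; s4-x>s4; s4-y>s1

Run two small machines in parallel and take their product. The first has 3 states tracking partial matches of the forbidden pattern `xy`; the second has 3 states tracking the count of `y`s modulo 3. A product state is a pair (one from each), accepting exactly when both do. Minimizing collapses redundant product states.
A 5-state machine:
        x   y  
>  s0   s1  s2 
   s1   s1  s1 
   s2   s1  s3 
 * s3   s4  s0 
 * s4   s4  s1 
(> = start, * = accepting)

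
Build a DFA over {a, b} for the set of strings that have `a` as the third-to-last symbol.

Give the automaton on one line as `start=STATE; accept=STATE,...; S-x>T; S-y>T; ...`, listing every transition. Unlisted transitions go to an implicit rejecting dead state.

Because acceptance depends on a position counted from the end, the machine has to buffer the most recent 3 symbols. Make each state the string of the last up-to-3 symbols read; on input `x` shift the window left and append `x`. Accept when the buffered window has length 3 and begins with `a`.
With 15 states:
          a    b  
>  q0     q1   q2 
   q1     q3   q4 
   q2     q5   q6 
   q3     q7   q8 
   q4     q9  q10 
   q5    q11  q12 
   q6    q13  q14 
 * q7     q7   q8 
 * q8     q9  q10 
 * q9    q11  q12 
 * q10   q13  q14 
   q11    q7   q8 
   q12    q9  q10 
   q13   q11  q12 
   q14   q13  q14 
(> = start, * = accepting)

start=q0; accept=q7,q8,q9,q10; q0-a>q1; q0-b>q2; q1-a>q3; q1-b>q4; q2-a>q5; q2-b>q6; q3-a>q7; q3-b>q8; q4-a>q9; q4-b>q10; q5-a>q11; q5-b>q12; q6-a>q13; q6-b>q14; q7-a>q7; q7-b>q8; q8-a>q9; q8-b>q10; q9-a>q11; q9-b>q12; q10-a>q13; q10-b>q14; q11-a>q7; q11-b>q8; q12-a>q9; q12-b>q10; q13-a>q11; q13-b>q12; q14-a>q13; q14-b>q14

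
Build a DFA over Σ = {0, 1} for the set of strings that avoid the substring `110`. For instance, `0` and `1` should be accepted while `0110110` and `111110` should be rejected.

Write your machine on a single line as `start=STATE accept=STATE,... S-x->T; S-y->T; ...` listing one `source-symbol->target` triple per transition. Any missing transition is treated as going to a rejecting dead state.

Track partial matches of the forbidden pattern `110`. State S3 is a dead state reached once `110` has occurred; every other state accepts. S0 means no part of `110` is currently matched.
        0   1  
>* S0   S0  S1 
 * S1   S0  S2 
 * S2   S3  S2 
   S3   S3  S3 
(> = start, * = accepting)

start=S0; accept=S0,S1,S2; S0-0->S0; S0-1->S1; S1-0->S0; S1-1->S2; S2-0->S3; S2-1->S2; S3-0->S3; S3-1->S3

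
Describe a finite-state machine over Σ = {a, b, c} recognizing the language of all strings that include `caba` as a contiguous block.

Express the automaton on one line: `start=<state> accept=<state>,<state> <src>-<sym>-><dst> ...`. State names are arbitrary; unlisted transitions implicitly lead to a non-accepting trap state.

Track how much of `caba` has been matched so far: state s0 is no progress, s4 is the absorbing accept state reached once `caba` has occurred. Intermediate states record partial matches; on a mismatch, fall back to the longest reusable overlap.
With 5 states:
        a   b   c  
>  s0   s0  s0  s1 
   s1   s2  s0  s1 
   s2   s0  s3  s1 
   s3   s4  s0  s1 
 * s4   s4  s4  s4 
(> = start, * = accepting)

start=s0 accept=s4 s0-a->s0 s0-b->s0 s0-c->s1 s1-a->s2 s1-b->s0 s1-c->s1 s2-a->s0 s2-b->s3 s2-c->s1 s3-a->s4 s3-b->s0 s3-c->s1 s4-a->s4 s4-b->s4 s4-c->s4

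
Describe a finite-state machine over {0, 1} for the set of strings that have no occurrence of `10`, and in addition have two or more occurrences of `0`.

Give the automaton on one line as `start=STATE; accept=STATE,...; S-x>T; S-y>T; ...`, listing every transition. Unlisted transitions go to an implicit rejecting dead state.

start=S0; accept=S3,S6,S7,S9; S0-0>S1; S0-1>S2; S1-0>S3; S1-1>S4; S2-0>S5; S2-1>S2; S3-0>S6; S3-1>S7; S4-0>S8; S4-1>S4; S5-0>S8; S5-1>S5; S6-0>S6; S6-1>S9; S7-0>S10; S7-1>S7; S8-0>S10; S8-1>S8; S9-0>S10; S9-1>S9; S10-0>S10; S10-1>S10

Build one automaton per condition and run them in lockstep. One (3 states) tracks partial matches of the forbidden pattern `10`; the other (4 states) tracks the count of `0`s, saturating at 3. Each combined state is a pair, one component from each; accept when both components accept.
An 11-state machine:
          0    1  
>  S0     S1   S2 
   S1     S3   S4 
   S2     S5   S2 
 * S3     S6   S7 
   S4     S8   S4 
   S5     S8   S5 
 * S6     S6   S9 
 * S7    S10   S7 
   S8    S10   S8 
 * S9    S10   S9 
   S10   S10  S10 
(> = start, * = accepting)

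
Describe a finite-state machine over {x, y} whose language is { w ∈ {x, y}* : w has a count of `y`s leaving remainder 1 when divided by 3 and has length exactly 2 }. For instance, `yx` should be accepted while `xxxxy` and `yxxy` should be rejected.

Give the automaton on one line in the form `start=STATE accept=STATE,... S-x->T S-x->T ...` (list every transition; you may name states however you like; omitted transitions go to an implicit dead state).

start=S0 accept=S4 S0-x->S1 S0-y->S2 S1-x->S3 S1-y->S4 S2-x->S4 S2-y->S3 S3-x->S3 S3-y->S3 S4-x->S3 S4-y->S3

Handle the two conditions separately and then intersect. One (3 states) tracks the count of `y`s modulo 3; the other (4 states) tracks the input length, saturating at 3. Each combined state is a pair, one component from each; accept when both components accept. Minimizing collapses redundant product states.
        x   y  
>  S0   S1  S2 
   S1   S3  S4 
   S2   S4  S3 
   S3   S3  S3 
 * S4   S3  S3 
(> = start, * = accepting)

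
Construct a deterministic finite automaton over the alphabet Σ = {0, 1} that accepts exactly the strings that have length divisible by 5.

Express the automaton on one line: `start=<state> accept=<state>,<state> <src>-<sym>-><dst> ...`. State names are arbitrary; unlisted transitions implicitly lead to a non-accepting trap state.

Only the length mod 5 matters, so use a 5-cycle: from any state, every input symbol moves to the next state, wrapping S4 back to S0. Mark S0 accepting.
5 states suffice.
        0   1  
>* S0   S1  S1 
   S1   S2  S2 
   S2   S3  S3 
   S3   S4  S4 
   S4   S0  S0 
(> = start, * = accepting)

start=S0 accept=S0 S0-0->S1 S0-1->S1 S1-0->S2 S1-1->S2 S2-0->S3 S2-1->S3 S3-0->S4 S3-1->S4 S4-0->S0 S4-1->S0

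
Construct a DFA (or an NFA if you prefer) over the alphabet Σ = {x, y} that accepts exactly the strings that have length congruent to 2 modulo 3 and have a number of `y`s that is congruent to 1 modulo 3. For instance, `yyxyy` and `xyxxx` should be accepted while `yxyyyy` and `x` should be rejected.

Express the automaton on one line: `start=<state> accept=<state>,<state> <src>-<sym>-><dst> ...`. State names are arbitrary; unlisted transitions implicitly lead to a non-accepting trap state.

start=q0 accept=q4 q0-x->q1 q0-y->q2 q1-x->q3 q1-y->q4 q2-x->q4 q2-y->q5 q3-x->q0 q3-y->q6 q4-x->q6 q4-y->q7 q5-x->q7 q5-y->q0 q6-x->q2 q6-y->q8 q7-x->q8 q7-y->q1 q8-x->q5 q8-y->q3

Build one automaton per condition and run them in lockstep. The first has 3 states tracking the input length modulo 3; the second has 3 states tracking the count of `y`s modulo 3. A product state is a pair (one from each), accepting exactly when both do.
        x   y  
>  q0   q1  q2 
   q1   q3  q4 
   q2   q4  q5 
   q3   q0  q6 
 * q4   q6  q7 
   q5   q7  q0 
   q6   q2  q8 
   q7   q8  q1 
   q8   q5  q3 
(> = start, * = accepting)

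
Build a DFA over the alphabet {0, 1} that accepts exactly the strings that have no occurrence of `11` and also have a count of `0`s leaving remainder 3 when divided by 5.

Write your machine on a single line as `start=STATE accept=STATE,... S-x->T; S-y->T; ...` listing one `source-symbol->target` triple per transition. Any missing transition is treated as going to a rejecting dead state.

start=q0; accept=q6,q9; q0-0->q1; q0-1->q2; q1-0->q3; q1-1->q4; q2-0->q1; q2-1->q5; q3-0->q6; q3-1->q7; q4-0->q3; q4-1->q5; q5-0->q5; q5-1->q5; q6-0->q8; q6-1->q9; q7-0->q6; q7-1->q5; q8-0->q0; q8-1->q10; q9-0->q8; q9-1->q5; q10-0->q0; q10-1->q5

Build one automaton per condition and run them in lockstep. One (3 states) tracks partial matches of the forbidden pattern `11`; the other (5 states) tracks the count of `0`s modulo 5. Each combined state is a pair, one component from each; accept when both components accept. Equivalent product states are then merged.
          0    1  
>  q0     q1   q2 
   q1     q3   q4 
   q2     q1   q5 
   q3     q6   q7 
   q4     q3   q5 
   q5     q5   q5 
 * q6     q8   q9 
   q7     q6   q5 
   q8     q0  q10 
 * q9     q8   q5 
   q10    q0   q5 
(> = start, * = accepting)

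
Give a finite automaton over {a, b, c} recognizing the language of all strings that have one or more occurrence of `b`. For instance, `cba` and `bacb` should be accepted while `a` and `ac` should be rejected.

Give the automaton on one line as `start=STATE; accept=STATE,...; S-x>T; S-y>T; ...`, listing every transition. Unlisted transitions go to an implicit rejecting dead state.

start=s0; accept=s1,s2; s0-a>s0; s0-b>s1; s0-c>s0; s1-a>s1; s1-b>s2; s1-c>s1; s2-a>s2; s2-b>s2; s2-c>s2

Only the number of `b`s matters, and only up to 2. Make a chain s0 → s1 → s2 advanced by each `b` (with s2 absorbing); every other symbol self-loops. The accepting set is {s1, s2}.
A 3-state machine:
        a   b   c  
>  s0   s0  s1  s0 
 * s1   s1  s2  s1 
 * s2   s2  s2  s2 
(> = start, * = accepting)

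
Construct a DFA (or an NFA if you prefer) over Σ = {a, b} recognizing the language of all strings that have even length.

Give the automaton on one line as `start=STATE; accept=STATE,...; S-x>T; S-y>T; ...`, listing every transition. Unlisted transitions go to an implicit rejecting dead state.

Only the length mod 2 matters, so use a 2-cycle: from any state, every input symbol moves to the next state, wrapping q1 back to q0. Mark q0 accepting.
With 2 states:
        a   b  
>* q0   q1  q1 
   q1   q0  q0 
(> = start, * = accepting)

start=q0; accept=q0; q0-a>q1; q0-b>q1; q1-a>q0; q1-b>q0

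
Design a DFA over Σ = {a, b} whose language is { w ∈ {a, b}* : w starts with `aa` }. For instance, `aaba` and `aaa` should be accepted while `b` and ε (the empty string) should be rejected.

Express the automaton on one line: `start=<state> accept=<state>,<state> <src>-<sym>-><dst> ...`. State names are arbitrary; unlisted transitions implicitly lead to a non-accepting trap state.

Check the first 2 symbols one by one: q0 through q1 record how many have matched `aa` so far; any wrong symbol goes to the dead state q3. After all 2 match we enter the accepting sink q2.
A 4-state machine:
        a   b  
>  q0   q1  q3 
   q1   q2  q3 
 * q2   q2  q2 
   q3   q3  q3 
(> = start, * = accepting)

start=q0 accept=q2 q0-a->q1 q0-b->q3 q1-a->q2 q1-b->q3 q2-a->q2 q2-b->q2 q3-a->q3 q3-b->q3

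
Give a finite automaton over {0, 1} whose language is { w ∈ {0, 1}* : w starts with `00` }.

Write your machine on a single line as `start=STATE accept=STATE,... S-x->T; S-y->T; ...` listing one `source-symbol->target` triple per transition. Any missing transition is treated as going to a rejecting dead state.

Check the first 2 symbols one by one: s0 through s1 record how many have matched `00` so far; any wrong symbol goes to the dead state s3. After all 2 match we enter the accepting sink s2.
A 4-state machine:
        0   1  
>  s0   s1  s3 
   s1   s2  s3 
 * s2   s2  s2 
   s3   s3  s3 
(> = start, * = accepting)

start=s0; accept=s2; s0-0->s1; s0-1->s3; s1-0->s2; s1-1->s3; s2-0->s2; s2-1->s2; s3-0->s3; s3-1->s3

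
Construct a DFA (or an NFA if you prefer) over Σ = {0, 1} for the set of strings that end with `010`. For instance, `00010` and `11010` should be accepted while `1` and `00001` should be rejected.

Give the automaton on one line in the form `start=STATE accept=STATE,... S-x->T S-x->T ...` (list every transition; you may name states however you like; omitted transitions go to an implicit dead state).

Remember how much of `010` the current input suffix matches. State q0 means no match yet; q1 means the last symbol is `0`; q2 means the last 2 symbols are `01`; q3 means the last 3 symbols are `010`. Only q3 accepts. On a mismatch, fall back to the longest proper suffix that is still a prefix of `010`.
        0   1  
>  q0   q1  q0 
   q1   q1  q2 
   q2   q3  q0 
 * q3   q1  q2 
(> = start, * = accepting)

start=q0 accept=q3 q0-0->q1 q0-1->q0 q1-0->q1 q1-1->q2 q2-0->q3 q2-1->q0 q3-0->q1 q3-1->q2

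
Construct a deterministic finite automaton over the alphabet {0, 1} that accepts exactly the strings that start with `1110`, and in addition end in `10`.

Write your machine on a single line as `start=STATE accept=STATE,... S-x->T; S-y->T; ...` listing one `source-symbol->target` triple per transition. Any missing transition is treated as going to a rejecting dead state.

start=s0; accept=s5; s0-0->s1; s0-1->s2; s1-0->s1; s1-1->s1; s2-0->s1; s2-1->s3; s3-0->s1; s3-1->s4; s4-0->s5; s4-1->s1; s5-0->s6; s5-1->s7; s6-0->s6; s6-1->s7; s7-0->s5; s7-1->s7

Build one automaton per condition and run them in lockstep. One (6 states) tracks whether the input so far still matches the prefix `1110`; the other (3 states) tracks how much of the suffix `10` has currently been matched. Each combined state is a pair, one component from each; accept when both components accept. Minimizing collapses redundant product states.
8 states suffice.
        0   1  
>  s0   s1  s2 
   s1   s1  s1 
   s2   s1  s3 
   s3   s1  s4 
   s4   s5  s1 
 * s5   s6  s7 
   s6   s6  s7 
   s7   s5  s7 
(> = start, * = accepting)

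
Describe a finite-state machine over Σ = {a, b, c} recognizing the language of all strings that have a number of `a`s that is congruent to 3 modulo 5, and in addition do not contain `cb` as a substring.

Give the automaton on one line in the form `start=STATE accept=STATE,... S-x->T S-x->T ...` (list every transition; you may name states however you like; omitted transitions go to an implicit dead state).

Run two small machines in parallel and take their product. The first has 5 states tracking the count of `a`s modulo 5; the second has 3 states tracking partial matches of the forbidden pattern `cb`. A product state is a pair (one from each), accepting exactly when both do. After merging equivalent states the machine shrinks.
With 11 states:
          a    b    c  
>  q0     q1   q0   q2 
   q1     q3   q1   q4 
   q2     q1   q5   q2 
   q3     q6   q3   q7 
   q4     q3   q5   q4 
   q5     q5   q5   q5 
 * q6     q8   q6   q9 
   q7     q6   q5   q7 
   q8     q0   q8  q10 
 * q9     q8   q5   q9 
   q10    q0   q5  q10 
(> = start, * = accepting)

start=q0 accept=q6,q9 q0-a->q1 q0-b->q0 q0-c->q2 q1-a->q3 q1-b->q1 q1-c->q4 q2-a->q1 q2-b->q5 q2-c->q2 q3-a->q6 q3-b->q3 q3-c->q7 q4-a->q3 q4-b->q5 q4-c->q4 q5-a->q5 q5-b->q5 q5-c->q5 q6-a->q8 q6-b->q6 q6-c->q9 q7-a->q6 q7-b->q5 q7-c->q7 q8-a->q0 q8-b->q8 q8-c->q10 q9-a->q8 q9-b->q5 q9-c->q9 q10-a->q0 q10-b->q5 q10-c->q10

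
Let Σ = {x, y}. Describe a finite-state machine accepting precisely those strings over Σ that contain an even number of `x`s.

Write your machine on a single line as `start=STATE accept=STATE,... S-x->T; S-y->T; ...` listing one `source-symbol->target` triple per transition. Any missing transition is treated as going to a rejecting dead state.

start=A; accept=A; A-x->B; A-y->A; B-x->A; B-y->B

Keep the running count of `x`s modulo 2: each `x` advances along the cycle A → B → A while other symbols loop. Accept at A.
       x  y 
>* A   B  A 
   B   A  B 
(> = start, * = accepting)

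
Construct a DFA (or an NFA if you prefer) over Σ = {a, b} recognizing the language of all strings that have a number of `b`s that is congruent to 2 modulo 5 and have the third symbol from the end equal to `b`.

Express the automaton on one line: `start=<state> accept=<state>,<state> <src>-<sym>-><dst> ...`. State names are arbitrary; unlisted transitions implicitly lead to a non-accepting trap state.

start=q0 accept=q5,q6,q10,q15 q0-a->q0 q0-b->q1 q1-a->q2 q1-b->q3 q2-a->q4 q2-b->q5 q3-a->q6 q3-b->q7 q4-a->q4 q4-b->q8 q5-a->q9 q5-b->q7 q6-a->q10 q6-b->q7 q7-a->q7 q7-b->q11 q8-a->q9 q8-b->q7 q9-a->q10 q9-b->q7 q10-a->q12 q10-b->q7 q11-a->q11 q11-b->q13 q12-a->q12 q12-b->q7 q13-a->q0 q13-b->q14 q14-a->q2 q14-b->q15 q15-a->q6 q15-b->q7

Run two small machines in parallel and take their product. The first has 5 states tracking the count of `b`s modulo 5; the second has 15 states tracking the last 3 symbols read. A product state is a pair (one from each), accepting exactly when both do. Minimizing collapses redundant product states.
          a    b  
>  q0     q0   q1 
   q1     q2   q3 
   q2     q4   q5 
   q3     q6   q7 
   q4     q4   q8 
 * q5     q9   q7 
 * q6    q10   q7 
   q7     q7  q11 
   q8     q9   q7 
   q9    q10   q7 
 * q10   q12   q7 
   q11   q11  q13 
   q12   q12   q7 
   q13    q0  q14 
   q14    q2  q15 
 * q15    q6   q7 
(> = start, * = accepting)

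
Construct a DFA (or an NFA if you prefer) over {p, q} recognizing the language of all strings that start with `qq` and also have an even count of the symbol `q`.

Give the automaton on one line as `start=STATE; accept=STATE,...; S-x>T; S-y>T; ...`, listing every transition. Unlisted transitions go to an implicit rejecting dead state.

start=S0; accept=S4; S0-p>S1; S0-q>S2; S1-p>S1; S1-q>S3; S2-p>S3; S2-q>S4; S3-p>S3; S3-q>S1; S4-p>S4; S4-q>S5; S5-p>S5; S5-q>S4

Handle the two conditions separately and then intersect. One (4 states) tracks whether the input so far still matches the prefix `qq`; the other (2 states) tracks the count of `q`s modulo 2. Each combined state is a pair, one component from each; accept when both components accept.
6 states suffice.
        p   q  
>  S0   S1  S2 
   S1   S1  S3 
   S2   S3  S4 
   S3   S3  S1 
 * S4   S4  S5 
   S5   S5  S4 
(> = start, * = accepting)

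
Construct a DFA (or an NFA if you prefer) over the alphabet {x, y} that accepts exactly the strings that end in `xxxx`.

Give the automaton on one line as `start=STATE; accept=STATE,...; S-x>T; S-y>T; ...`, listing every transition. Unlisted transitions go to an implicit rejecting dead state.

start=q0; accept=q4; q0-x>q1; q0-y>q0; q1-x>q2; q1-y>q0; q2-x>q3; q2-y>q0; q3-x>q4; q3-y>q0; q4-x>q4; q4-y>q0

Let each state record the length of the longest suffix of the input read so far that is also a prefix of `xxxx`. q1 means the last symbol is `x`; q2 means the last 2 symbols are `xx`; q3 means the last 3 symbols are `xxx`; q4 means the last 4 symbols are `xxxx`. Accept only at q4, where the string currently ends in `xxxx`.
With 5 states:
        x   y  
>  q0   q1  q0 
   q1   q2  q0 
   q2   q3  q0 
   q3   q4  q0 
 * q4   q4  q0 
(> = start, * = accepting)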